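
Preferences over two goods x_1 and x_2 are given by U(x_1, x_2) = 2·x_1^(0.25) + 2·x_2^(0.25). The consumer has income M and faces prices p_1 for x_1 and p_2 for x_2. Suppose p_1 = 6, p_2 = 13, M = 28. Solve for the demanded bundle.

x_1* = 2.6324, x_2* = 0.9389

With the ratio pinned down, the budget gives x_1* = M/(p_1 + p_2·(x_2/x_1)) and x_2* = (x_2/x_1)·x_1*.
Numerically x_2/x_1 = 0.356679, so x_1* = 28/(6 + 13·0.356679) = 2.6324 and x_2* = 0.356679·2.6324 = 0.9389.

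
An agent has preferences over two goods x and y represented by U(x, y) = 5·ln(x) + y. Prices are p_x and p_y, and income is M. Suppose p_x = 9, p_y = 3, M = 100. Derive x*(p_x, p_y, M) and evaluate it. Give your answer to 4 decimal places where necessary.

At the given prices: x* = 5·3/9 = 1.6667.

x* = 1.6667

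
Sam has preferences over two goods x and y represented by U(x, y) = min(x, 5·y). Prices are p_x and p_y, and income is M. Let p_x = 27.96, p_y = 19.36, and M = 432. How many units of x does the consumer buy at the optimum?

Demand: x*(p_x,p_y,M) = 5·M/(5·p_x + p_y), y* = M/(5·p_x + p_y).
Here 5·27.96 + 19.36 = 159.16, giving x* = 13.5712.

x* = 13.5712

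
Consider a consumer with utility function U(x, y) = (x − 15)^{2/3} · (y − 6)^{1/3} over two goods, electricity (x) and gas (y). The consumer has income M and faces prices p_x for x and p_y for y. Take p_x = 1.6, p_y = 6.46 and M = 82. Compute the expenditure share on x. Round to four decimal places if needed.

share on x = 0.4491

Let x' = x−15, y' = y−6. MRS = 2·y'/x' = p_x/p_y.
Substituting into the budget: x* = 15 + 2/3·(M − 15·p_x − 6·p_y)/p_x, and y* = 6 + 1/3·(…)/p_y.
Discretionary income = 82 − 15·1.6 − 6·6.46 = 19.24; x* = 15 + 2/3·19.24/1.6 = 23.0167; y* = 6 + 1/3·19.24/6.46 = 6.9928.
Expenditure on x: 1.6·23.0167 = 36.8267; share = 0.4491.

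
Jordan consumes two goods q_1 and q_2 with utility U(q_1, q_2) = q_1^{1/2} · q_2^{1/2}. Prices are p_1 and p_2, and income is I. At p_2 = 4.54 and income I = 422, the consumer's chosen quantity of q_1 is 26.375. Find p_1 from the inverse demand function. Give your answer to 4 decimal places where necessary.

p_1 = 8

The MRS is q_2/q_1. Set MRS = p_1/p_2.
Rearranging, p_2·q_2 = p_1·q_1. Substituting into the budget gives p_1·q_1·(1 + 1) = I.
Demand: q_1*(p_1,p_2,I) = 0.5·I/p_1 and q_2* = 0.5·I/p_2.
Set q_1* = 26.375 in the demand function and solve for p_1: p_1 = 8.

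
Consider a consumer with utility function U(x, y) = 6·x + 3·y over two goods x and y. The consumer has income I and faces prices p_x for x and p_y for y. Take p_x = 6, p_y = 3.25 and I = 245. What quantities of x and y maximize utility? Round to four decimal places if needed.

x* = 40.8333, y* = 0

Linear utility — the consumer picks whichever good has higher MU/price: 6/6 = 1 vs 3/3.25 = 0.9231.
x gives more utility per dollar, so spend all income on x: x* = I/p_x, y* = 0.
Numerically: x* = 40.8333, y* = 0.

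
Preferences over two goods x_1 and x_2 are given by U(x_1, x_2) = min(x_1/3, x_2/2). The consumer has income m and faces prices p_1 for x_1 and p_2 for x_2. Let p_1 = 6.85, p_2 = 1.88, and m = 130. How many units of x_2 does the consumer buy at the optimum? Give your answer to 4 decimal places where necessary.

Demand: x_1*(p_1,p_2,m) = 3·m/(3·p_1 + 2·p_2), x_2* = 2·m/(3·p_1 + 2·p_2).
Here 3·6.85 + 2·1.88 = 24.31, giving x_2* = 10.6952.

x_2* = 10.6952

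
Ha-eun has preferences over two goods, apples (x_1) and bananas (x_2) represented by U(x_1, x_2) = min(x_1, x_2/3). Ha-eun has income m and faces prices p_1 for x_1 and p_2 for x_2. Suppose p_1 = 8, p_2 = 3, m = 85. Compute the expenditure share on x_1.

share on x_1 = 0.4706

Here 8 + 3·3 = 17, giving x_1* = 5 and x_2* = 15.
Expenditure on x_1: 8·5 = 40; share = 0.4706.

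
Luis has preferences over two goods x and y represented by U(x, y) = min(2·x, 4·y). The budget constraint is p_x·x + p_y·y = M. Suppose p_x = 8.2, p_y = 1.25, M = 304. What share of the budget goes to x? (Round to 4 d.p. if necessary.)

share on x = 0.9292

Leontief preferences: the optimum is at the kink where x/4 = y/2, i.e. y = (1/2)·x.
Budget: p_x·x + p_y·(1/2)·x = M, so (4·p_x + 2·p_y)·x = 4·M.
Demand: x*(p_x,p_y,M) = 4·M/(4·p_x + 2·p_y), y* = 2·M/(4·p_x + 2·p_y).
Here 4·8.2 + 2·1.25 = 35.3, giving x* = 34.4476 and y* = 17.2238.
Expenditure on x: 8.2·34.4476 = 282.4703; share = 0.9292.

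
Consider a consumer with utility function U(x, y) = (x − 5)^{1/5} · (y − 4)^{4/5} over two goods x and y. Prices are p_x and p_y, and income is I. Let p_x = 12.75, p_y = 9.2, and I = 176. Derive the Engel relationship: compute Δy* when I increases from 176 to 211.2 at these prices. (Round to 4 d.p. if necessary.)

This is Cobb-Douglas in (x−5, y−4): tangency gives 0.2·p_y·(y−4) = 0.8·p_x·(x−5).
Substituting into the budget: x* = 5 + 0.2·(I − 5·p_x − 4·p_y)/p_x, and y* = 4 + 0.8·(…)/p_y.
Discretionary income = 176 − 5·12.75 − 4·9.2 = 75.45; y* = 4 + 0.8·75.45/9.2 = 10.5609.
At I' = 211.2: y* = 13.6217. Change: 13.6217 − 10.5609 = 3.0609.

Δy* = 3.0609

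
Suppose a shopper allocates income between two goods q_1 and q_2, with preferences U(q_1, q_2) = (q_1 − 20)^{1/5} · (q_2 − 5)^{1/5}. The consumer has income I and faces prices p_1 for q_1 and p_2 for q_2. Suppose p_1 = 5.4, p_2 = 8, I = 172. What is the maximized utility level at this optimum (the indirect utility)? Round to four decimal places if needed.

V = 1.2723

MRS = (q_2−5)/(q_1−20). Tangency with p_1/p_2 gives q_2−5 = (p_1/p_2)·(q_1−20).
Substituting into the budget: q_1* = 20 + 0.5·(I − 20·p_1 − 5·p_2)/p_1, and q_2* = 5 + 0.5·(…)/p_2.
Discretionary income = 172 − 20·5.4 − 5·8 = 24; q_1* = 20 + 0.5·24/5.4 = 22.2222; q_2* = 5 + 0.5·24/8 = 6.5.
Utility at the optimum: U(22.2222, 6.5) = 1.2723.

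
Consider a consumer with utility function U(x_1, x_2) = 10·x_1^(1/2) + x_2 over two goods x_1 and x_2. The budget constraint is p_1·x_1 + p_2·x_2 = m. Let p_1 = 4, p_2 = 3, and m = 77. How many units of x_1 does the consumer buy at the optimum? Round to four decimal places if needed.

MU_x_1 = 5/√x_1, MU_x_2 = 1. Tangency: 5/√x_1 = p_1/p_2.
Solve: √x_1 = 5·p_2/p_1, so x_1*(p_1,p_2) = (5·p_2/p_1)², and x_2* = (m − p_1·x_1*)/p_2.
Plugging in: x_1* = (5·3/4)² = 14.0625.

x_1* = 14.0625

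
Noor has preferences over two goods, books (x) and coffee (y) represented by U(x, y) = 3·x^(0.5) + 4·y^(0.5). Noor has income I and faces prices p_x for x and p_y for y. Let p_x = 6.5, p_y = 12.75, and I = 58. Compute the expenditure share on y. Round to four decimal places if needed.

share on y = 0.4754

From the CES first-order condition, (3/4)·(y/x)^(0.5) = p_x/p_y.
Solve for the ratio: y/x = [(4/3)·p_x/p_y]^(2).
With the ratio pinned down, the budget gives x* = I/(p_x + p_y·(y/x)) and y* = (y/x)·x*.
Numerically y/x = 0.462045, so x* = 58/(6.5 + 12.75·0.462045) = 4.6808 and y* = 0.462045·4.6808 = 2.1627.
Expenditure on y: 12.75·2.1627 = 27.5749; share = 0.4754.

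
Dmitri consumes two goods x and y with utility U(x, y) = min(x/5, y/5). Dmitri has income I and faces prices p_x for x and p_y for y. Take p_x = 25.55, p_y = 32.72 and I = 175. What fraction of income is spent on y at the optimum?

share on y = 0.5615

With perfect complements, no substitution: consume in ratio x:y = 5:5.
Budget: p_x·x + p_y·x = I, so (5·p_x + 5·p_y)·x = 5·I.
Demand: x*(p_x,p_y,I) = 5·I/(5·p_x + 5·p_y), y* = 5·I/(5·p_x + 5·p_y).
Here 5·25.55 + 5·32.72 = 291.35, giving x* = 3.0033 and y* = 3.0033.
Expenditure on y: 32.72·3.0033 = 98.2667; share = 0.5615.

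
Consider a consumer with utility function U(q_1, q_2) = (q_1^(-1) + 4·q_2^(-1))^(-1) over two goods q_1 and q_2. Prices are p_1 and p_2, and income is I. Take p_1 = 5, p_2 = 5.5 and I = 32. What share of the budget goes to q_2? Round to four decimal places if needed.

share on q_2 = 0.6772

From the CES first-order condition, (1/4)·(q_2/q_1)^(2) = p_1/p_2.
Solve for the ratio: q_2/q_1 = [4·p_1/p_2]^(0.5).
Substitute q_2 = (q_2/q_1)·q_1 into the budget: q_1* = I/(p_1 + p_2·(q_2/q_1)).
Numerically q_2/q_1 = 1.906925, so q_1* = 32/(5 + 5.5·1.906925) = 2.0661 and q_2* = 1.906925·2.0661 = 3.9399.
Expenditure on q_2: 5.5·3.9399 = 21.6695; share = 0.6772.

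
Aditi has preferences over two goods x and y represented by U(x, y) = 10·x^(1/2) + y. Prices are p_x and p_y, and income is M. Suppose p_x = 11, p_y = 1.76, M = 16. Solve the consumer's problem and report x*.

x* = 0.64

MU_x = 5/√x, MU_y = 1. Tangency: 5/√x = p_x/p_y.
Solve: √x = 5·p_y/p_x, so x*(p_x,p_y) = (5·p_y/p_x)², and y* = (M − p_x·x*)/p_y.
Plugging in: x* = (5·1.76/11)² = 0.64.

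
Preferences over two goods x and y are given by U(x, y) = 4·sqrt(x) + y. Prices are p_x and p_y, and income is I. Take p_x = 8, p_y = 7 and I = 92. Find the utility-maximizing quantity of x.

Utility is quasi-linear in y; the FOC for x is 2/√x = p_x/p_y.
Solve: √x = 2·p_y/p_x, so x*(p_x,p_y) = (2·p_y/p_x)², and y* = (I − p_x·x*)/p_y.
Plugging in: x* = (2·7/8)² = 3.0625.

x* = 3.0625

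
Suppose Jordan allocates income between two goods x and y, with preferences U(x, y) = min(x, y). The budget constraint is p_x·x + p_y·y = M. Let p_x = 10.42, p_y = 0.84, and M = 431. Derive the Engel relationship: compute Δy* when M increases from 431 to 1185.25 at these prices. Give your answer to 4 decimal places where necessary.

Δy* = 66.9849

Here 10.42 + 0.84 = 11.26, giving y* = 38.2771.
At M' = 1185.25: y* = 105.262. Change: 105.262 − 38.2771 = 66.9849.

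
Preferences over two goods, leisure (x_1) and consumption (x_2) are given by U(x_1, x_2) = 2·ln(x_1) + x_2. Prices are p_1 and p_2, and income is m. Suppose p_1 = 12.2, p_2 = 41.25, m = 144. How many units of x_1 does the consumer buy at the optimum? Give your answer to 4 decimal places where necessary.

MU_x_1 = 2/x_1, MU_x_2 = 1. Tangency: 2/x_1 = p_1/p_2.
So x_1*(p_1,p_2) = 2·p_2/p_1, independent of income; and x_2* = (m − 2·p_2)/p_2.
At the given prices: x_1* = 2·41.25/12.2 = 6.7623.

x_1* = 6.7623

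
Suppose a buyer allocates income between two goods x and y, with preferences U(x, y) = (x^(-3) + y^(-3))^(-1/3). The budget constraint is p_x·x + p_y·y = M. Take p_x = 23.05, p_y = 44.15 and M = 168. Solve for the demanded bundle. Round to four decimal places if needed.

MU_x ∝ x^(-4), MU_y ∝ y^(-4), so MRS = (y/x)^(4) = p_x/p_y.
Hence y/x = (p_x/p_y)^(1/(4)), i.e. raised to the 0.25 power.
With the ratio pinned down, the budget gives x* = M/(p_x + p_y·(y/x)) and y* = (y/x)·x*.
Numerically y/x = 0.850032, so x* = 168/(23.05 + 44.15·0.850032) = 2.7732 and y* = 0.850032·2.7732 = 2.3573.

x* = 2.7732, y* = 2.3573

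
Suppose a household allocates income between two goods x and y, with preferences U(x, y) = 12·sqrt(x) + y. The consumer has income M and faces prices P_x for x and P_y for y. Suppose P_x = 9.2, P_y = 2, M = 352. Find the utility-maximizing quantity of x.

x* = 1.7013

Set MRS = P_x/P_y: 6·x^(−1/2) = P_x/P_y.
Thus x* = (6·P_y/P_x)² — independent of M — with the rest of income spent on y.
Plugging in: x* = (6·2/9.2)² = 1.7013.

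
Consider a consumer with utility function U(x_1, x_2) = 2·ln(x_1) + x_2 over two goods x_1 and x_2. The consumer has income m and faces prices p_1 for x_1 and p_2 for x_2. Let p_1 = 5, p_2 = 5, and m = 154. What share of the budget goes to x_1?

share on x_1 = 0.0649

MU_x_1 = 2/x_1, MU_x_2 = 1. Tangency: 2/x_1 = p_1/p_2.
So x_1*(p_1,p_2) = 2·p_2/p_1, independent of income; and x_2* = (m − 2·p_2)/p_2.
At the given prices: x_1* = 2·5/5 = 2, and x_2* = 28.8.
Expenditure on x_1: 5·2 = 10; share = 0.0649.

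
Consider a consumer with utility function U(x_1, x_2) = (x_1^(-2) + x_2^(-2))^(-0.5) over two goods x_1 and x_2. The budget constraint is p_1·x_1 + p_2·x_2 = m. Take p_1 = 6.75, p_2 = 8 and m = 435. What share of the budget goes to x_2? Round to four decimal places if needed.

From the CES first-order condition, (x_2/x_1)^(3) = p_1/p_2.
Solve for the ratio: x_2/x_1 = [p_1/p_2]^(1/3).
Substitute x_2 = (x_2/x_1)·x_1 into the budget: x_1* = m/(p_1 + p_2·(x_2/x_1)).
Numerically x_2/x_1 = 0.944941, so x_1* = 435/(6.75 + 8·0.944941) = 30.3993 and x_2* = 0.944941·30.3993 = 28.7256.
Expenditure on x_2: 8·28.7256 = 229.8045; share = 0.5283.

share on x_2 = 0.5283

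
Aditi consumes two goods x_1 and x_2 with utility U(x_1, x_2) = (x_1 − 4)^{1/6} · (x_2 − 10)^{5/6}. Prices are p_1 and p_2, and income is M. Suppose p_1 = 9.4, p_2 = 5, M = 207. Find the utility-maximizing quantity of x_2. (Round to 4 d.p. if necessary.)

x_2* = 29.9

MRS = (1/5)·(x_2−10)/(x_1−4). Tangency with p_1/p_2 gives x_2−10 = 5·(p_1/p_2)·(x_1−4).
Substituting into the budget: x_1* = 4 + 1/6·(M − 4·p_1 − 10·p_2)/p_1, and x_2* = 10 + 5/6·(…)/p_2.
Discretionary income = 207 − 4·9.4 − 10·5 = 119.4; x_2* = 10 + 5/6·119.4/5 = 29.9.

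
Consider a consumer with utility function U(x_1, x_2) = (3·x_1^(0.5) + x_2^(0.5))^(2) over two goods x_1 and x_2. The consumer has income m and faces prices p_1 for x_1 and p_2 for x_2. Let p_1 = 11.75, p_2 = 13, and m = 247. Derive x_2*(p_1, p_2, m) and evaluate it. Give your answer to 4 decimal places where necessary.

x_2* = 1.734

MU_x_1 ∝ 3·x_1^(-0.5), MU_x_2 ∝ x_2^(-0.5), so MRS = 3·(x_2/x_1)^(0.5) = p_1/p_2.
Solve for the ratio: x_2/x_1 = [(1/3)·p_1/p_2]^(2).
With the ratio pinned down, the budget gives x_1* = m/(p_1 + p_2·(x_2/x_1)) and x_2* = (x_2/x_1)·x_1*.
Numerically x_2/x_1 = 0.090771, so x_1* = 247/(11.75 + 13·0.090771) = 19.1028 and x_2* = 0.090771·19.1028 = 1.734.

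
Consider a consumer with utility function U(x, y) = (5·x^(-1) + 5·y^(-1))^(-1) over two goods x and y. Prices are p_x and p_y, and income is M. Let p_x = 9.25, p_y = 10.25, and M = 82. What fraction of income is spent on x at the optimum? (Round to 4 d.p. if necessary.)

MU_x ∝ 5·x^(-2), MU_y ∝ 5·y^(-2), so MRS = (y/x)^(2) = p_x/p_y.
Solve for the ratio: y/x = [p_x/p_y]^(0.5).
With the ratio pinned down, the budget gives x* = M/(p_x + p_y·(y/x)) and y* = (y/x)·x*.
Numerically y/x = 0.949968, so x* = 82/(9.25 + 10.25·0.949968) = 4.3187 and y* = 0.949968·4.3187 = 4.1026.
Expenditure on x: 9.25·4.3187 = 39.948; share = 0.4872.

share on x = 0.4872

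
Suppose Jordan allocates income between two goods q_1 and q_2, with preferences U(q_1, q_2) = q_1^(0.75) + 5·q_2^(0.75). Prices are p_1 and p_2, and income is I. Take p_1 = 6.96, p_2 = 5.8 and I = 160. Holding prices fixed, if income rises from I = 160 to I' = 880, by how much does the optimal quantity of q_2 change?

MU_q_1 ∝ q_1^(-0.25), MU_q_2 ∝ 5·q_2^(-0.25), so MRS = (1/5)·(q_2/q_1)^(0.25) = p_1/p_2.
Solve for the ratio: q_2/q_1 = [5·p_1/p_2]^(4).
With the ratio pinned down, the budget gives q_1* = I/(p_1 + p_2·(q_2/q_1)) and q_2* = (q_2/q_1)·q_1*.
Numerically q_2/q_1 = 1296, so q_1* = 160/(6.96 + 5.8·1296) = 0.0213 and q_2* = 1296·0.0213 = 27.5607.
At I' = 880: q_2* = 151.5838. Change: 151.5838 − 27.5607 = 124.0231.

Δq_2* = 124.0231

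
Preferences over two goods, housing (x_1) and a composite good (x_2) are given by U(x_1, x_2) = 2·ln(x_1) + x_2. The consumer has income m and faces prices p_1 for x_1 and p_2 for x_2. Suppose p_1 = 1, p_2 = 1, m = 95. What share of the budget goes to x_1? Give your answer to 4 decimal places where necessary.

Set MRS = p_1/p_2: (2/x_1)/1 = p_1/p_2.
So x_1*(p_1,p_2) = 2·p_2/p_1, independent of income; and x_2* = (m − 2·p_2)/p_2.
At the given prices: x_1* = 2·1/1 = 2, and x_2* = 93.
Expenditure on x_1: 1·2 = 2; share = 0.0211.

share on x_1 = 0.0211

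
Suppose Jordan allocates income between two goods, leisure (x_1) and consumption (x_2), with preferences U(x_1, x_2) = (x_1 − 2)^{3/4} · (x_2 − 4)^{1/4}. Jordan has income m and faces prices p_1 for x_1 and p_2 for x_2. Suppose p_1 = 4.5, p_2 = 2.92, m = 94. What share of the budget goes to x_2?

This is Cobb-Douglas in (x_1−2, x_2−4): tangency gives 0.75·p_2·(x_2−4) = 0.25·p_1·(x_1−2).
After buying the subsistence bundle (2, 4), a share 0.75 of the remaining income goes to x_1: x_1* = 2 + 0.75·(m − 2p_1 − 4p_2)/p_1.
Discretionary income = 94 − 2·4.5 − 4·2.92 = 73.32; x_1* = 2 + 0.75·73.32/4.5 = 14.22; x_2* = 4 + 0.25·73.32/2.92 = 10.2774.
Expenditure on x_2: 2.92·10.2774 = 30.01; share = 0.3193.

share on x_2 = 0.3193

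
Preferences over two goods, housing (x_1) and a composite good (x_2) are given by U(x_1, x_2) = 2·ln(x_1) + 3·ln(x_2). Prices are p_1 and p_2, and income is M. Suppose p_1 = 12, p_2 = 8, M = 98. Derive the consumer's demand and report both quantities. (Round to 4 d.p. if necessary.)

MU_x_1/MU_x_2 = (2·x_2)/(3·x_1); tangency sets this equal to p_1/p_2.
So 2·p_2·x_2 = 3·p_1·x_1; combined with the budget, a share 0.4 of income goes to x_1.
Demand: x_1*(p_1,p_2,M) = 0.4·M/p_1 and x_2* = 0.6·M/p_2.
At p_1=12, p_2=8, M=98: x_1* = 0.4·98/12 = 3.2667, x_2* = 7.35.

x_1* = 3.2667, x_2* = 7.35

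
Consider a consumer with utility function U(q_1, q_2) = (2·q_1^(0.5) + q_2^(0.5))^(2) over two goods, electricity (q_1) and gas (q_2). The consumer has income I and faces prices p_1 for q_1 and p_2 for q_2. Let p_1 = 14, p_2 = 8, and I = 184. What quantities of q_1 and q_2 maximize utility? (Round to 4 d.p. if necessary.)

q_1* = 9.1429, q_2* = 7

MU_q_1 ∝ 2·q_1^(-0.5), MU_q_2 ∝ q_2^(-0.5), so MRS = 2·(q_2/q_1)^(0.5) = p_1/p_2.
Hence q_2/q_1 = ((1/2)·p_1/p_2)^(1/(0.5)), i.e. raised to the 2 power.
Substitute q_2 = (q_2/q_1)·q_1 into the budget: q_1* = I/(p_1 + p_2·(q_2/q_1)).
Numerically q_2/q_1 = 0.765625, so q_1* = 184/(14 + 8·0.765625) = 9.1429 and q_2* = 0.765625·9.1429 = 7.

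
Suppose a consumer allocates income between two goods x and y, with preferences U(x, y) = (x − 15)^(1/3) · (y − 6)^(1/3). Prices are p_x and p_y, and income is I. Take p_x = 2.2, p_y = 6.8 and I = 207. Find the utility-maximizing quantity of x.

Discretionary income = 207 − 15·2.2 − 6·6.8 = 133.2; x* = 15 + 0.5·133.2/2.2 = 45.2727.

x* = 45.2727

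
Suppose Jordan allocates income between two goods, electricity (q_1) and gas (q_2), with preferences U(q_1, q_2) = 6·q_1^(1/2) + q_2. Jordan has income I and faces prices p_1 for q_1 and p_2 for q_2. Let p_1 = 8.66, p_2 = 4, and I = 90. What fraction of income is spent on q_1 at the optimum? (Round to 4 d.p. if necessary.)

MU_q_1 = 3/√q_1, MU_q_2 = 1. Tangency: 3/√q_1 = p_1/p_2.
Thus q_1* = (3·p_2/p_1)² — independent of I — with the rest of income spent on q_2.
Plugging in: q_1* = (3·4/8.66)² = 1.9201, q_2* = 18.343.
Expenditure on q_1: 8.66·1.9201 = 16.6282; share = 0.1848.

share on q_1 = 0.1848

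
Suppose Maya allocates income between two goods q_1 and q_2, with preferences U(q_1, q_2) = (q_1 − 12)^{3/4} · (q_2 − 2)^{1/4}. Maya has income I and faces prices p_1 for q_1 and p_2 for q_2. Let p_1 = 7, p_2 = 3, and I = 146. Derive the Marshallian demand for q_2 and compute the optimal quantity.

Substituting into the budget: q_1* = 12 + 0.75·(I − 12·p_1 − 2·p_2)/p_1, and q_2* = 2 + 0.25·(…)/p_2.
Discretionary income = 146 − 12·7 − 2·3 = 56; q_2* = 2 + 0.25·56/3 = 6.6667.

q_2* = 6.6667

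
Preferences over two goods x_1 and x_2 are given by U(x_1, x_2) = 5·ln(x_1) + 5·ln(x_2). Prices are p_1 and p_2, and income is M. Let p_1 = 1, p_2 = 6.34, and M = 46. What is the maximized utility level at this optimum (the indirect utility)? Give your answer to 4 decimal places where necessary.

V = 22.1205

The MRS is x_2/x_1. Set MRS = p_1/p_2.
So 5·p_2·x_2 = 5·p_1·x_1; combined with the budget, a share 0.5 of income goes to x_1.
Demand: x_1*(p_1,p_2,M) = 0.5·M/p_1 and x_2* = 0.5·M/p_2.
At p_1=1, p_2=6.34, M=46: x_1* = 0.5·46/1 = 23, x_2* = 3.6278.
Utility at the optimum: U(23, 3.6278) = 22.1205.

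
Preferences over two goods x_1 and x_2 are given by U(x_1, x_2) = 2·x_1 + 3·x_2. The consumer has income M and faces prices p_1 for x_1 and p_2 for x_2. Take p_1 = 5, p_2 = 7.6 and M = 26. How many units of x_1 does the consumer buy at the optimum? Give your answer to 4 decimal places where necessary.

Perfect substitutes: compare marginal utility per dollar. 2/p_1 vs 3/p_2 → 0.4 vs 0.3947.
x_1 gives more utility per dollar, so spend all income on x_1: x_1* = M/p_1, x_2* = 0.
Numerically: x_1* = 5.2, x_2* = 0.

x_1* = 5.2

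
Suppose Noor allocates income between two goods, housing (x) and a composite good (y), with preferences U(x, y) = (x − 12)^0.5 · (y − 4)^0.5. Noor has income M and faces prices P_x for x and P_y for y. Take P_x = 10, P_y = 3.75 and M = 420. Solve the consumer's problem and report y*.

y* = 42

Let x' = x−12, y' = y−4. MRS = y'/x' = P_x/P_y.
Substituting into the budget: x* = 12 + 0.5·(M − 12·P_x − 4·P_y)/P_x, and y* = 4 + 0.5·(…)/P_y.
Discretionary income = 420 − 12·10 − 4·3.75 = 285; y* = 4 + 0.5·285/3.75 = 42.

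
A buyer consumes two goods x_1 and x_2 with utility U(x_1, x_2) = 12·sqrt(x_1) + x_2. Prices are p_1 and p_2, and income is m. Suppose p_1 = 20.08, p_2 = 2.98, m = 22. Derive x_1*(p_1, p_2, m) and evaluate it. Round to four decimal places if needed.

x_1* = 0.7929

MU_x_1 = 6/√x_1, MU_x_2 = 1. Tangency: 6/√x_1 = p_1/p_2.
Thus x_1* = (6·p_2/p_1)² — independent of m — with the rest of income spent on x_2.
Plugging in: x_1* = (6·2.98/20.08)² = 0.7929.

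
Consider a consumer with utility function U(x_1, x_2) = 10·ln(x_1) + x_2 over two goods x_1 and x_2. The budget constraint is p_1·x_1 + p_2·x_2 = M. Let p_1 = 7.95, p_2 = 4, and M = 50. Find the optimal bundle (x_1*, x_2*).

x_1* = 5.0314, x_2* = 2.5

MU_x_1 = 10/x_1, MU_x_2 = 1. Tangency: 10/x_1 = p_1/p_2.
So x_1*(p_1,p_2) = 10·p_2/p_1, independent of income; and x_2* = (M − 10·p_2)/p_2.
At the given prices: x_1* = 10·4/7.95 = 5.0314, and x_2* = 2.5.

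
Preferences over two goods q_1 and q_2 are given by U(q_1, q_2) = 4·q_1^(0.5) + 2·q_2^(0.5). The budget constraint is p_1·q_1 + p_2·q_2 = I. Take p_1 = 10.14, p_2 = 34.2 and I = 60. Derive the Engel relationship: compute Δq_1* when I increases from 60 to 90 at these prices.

From the CES first-order condition, 2·(q_2/q_1)^(0.5) = p_1/p_2.
Solve for the ratio: q_2/q_1 = [(1/2)·p_1/p_2]^(2).
With the ratio pinned down, the budget gives q_1* = I/(p_1 + p_2·(q_2/q_1)) and q_2* = (q_2/q_1)·q_1*.
Numerically q_2/q_1 = 0.021977, so q_1* = 60/(10.14 + 34.2·0.021977) = 5.5088.
At I' = 90: q_1* = 8.2632. Change: 8.2632 − 5.5088 = 2.7544.

Δq_1* = 2.7544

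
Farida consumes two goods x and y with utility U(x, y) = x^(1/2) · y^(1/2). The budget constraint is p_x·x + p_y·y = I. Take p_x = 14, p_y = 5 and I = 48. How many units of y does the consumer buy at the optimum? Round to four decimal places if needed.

MU_x/MU_y = (0.5·y)/(0.5·x); tangency sets this equal to p_x/p_y.
So 0.5·p_y·y = 0.5·p_x·x; combined with the budget, a share 0.5 of income goes to x.
Demand: x*(p_x,p_y,I) = 0.5·I/p_x and y* = 0.5·I/p_y.
At p_x=14, p_y=5, I=48: y* = 0.5·48/5 = 4.8.

y* = 4.8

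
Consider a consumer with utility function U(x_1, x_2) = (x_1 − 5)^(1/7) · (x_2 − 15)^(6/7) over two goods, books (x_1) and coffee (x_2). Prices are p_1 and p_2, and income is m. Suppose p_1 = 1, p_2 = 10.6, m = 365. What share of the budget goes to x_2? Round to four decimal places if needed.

MRS = (1/6)·(x_2−15)/(x_1−5). Tangency with p_1/p_2 gives x_2−15 = 6·(p_1/p_2)·(x_1−5).
After buying the subsistence bundle (5, 15), a share 1/7 of the remaining income goes to x_1: x_1* = 5 + 1/7·(m − 5p_1 − 15p_2)/p_1.
Discretionary income = 365 − 5·1 − 15·10.6 = 201; x_1* = 5 + 1/7·201/1 = 33.7143; x_2* = 15 + 6/7·201/10.6 = 31.2534.
Expenditure on x_2: 10.6·31.2534 = 331.2857; share = 0.9076.

share on x_2 = 0.9076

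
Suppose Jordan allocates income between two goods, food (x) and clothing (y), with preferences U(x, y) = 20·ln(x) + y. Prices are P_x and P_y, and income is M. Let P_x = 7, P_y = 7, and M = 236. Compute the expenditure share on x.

share on x = 0.5932

Set MRS = P_x/P_y: (20/x)/1 = P_x/P_y.
So x*(P_x,P_y) = 20·P_y/P_x, independent of income; and y* = (M − 20·P_y)/P_y.
At the given prices: x* = 20·7/7 = 20, and y* = 13.7143.
Expenditure on x: 7·20 = 140; share = 0.5932.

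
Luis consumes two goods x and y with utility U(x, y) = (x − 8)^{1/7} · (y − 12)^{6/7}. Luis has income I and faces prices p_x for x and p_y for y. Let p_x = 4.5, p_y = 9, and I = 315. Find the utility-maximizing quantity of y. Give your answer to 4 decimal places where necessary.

This is Cobb-Douglas in (x−8, y−12): tangency gives 1/7·p_y·(y−12) = 6/7·p_x·(x−8).
Substituting into the budget: x* = 8 + 1/7·(I − 8·p_x − 12·p_y)/p_x, and y* = 12 + 6/7·(…)/p_y.
Discretionary income = 315 − 8·4.5 − 12·9 = 171; y* = 12 + 6/7·171/9 = 28.2857.

y* = 28.2857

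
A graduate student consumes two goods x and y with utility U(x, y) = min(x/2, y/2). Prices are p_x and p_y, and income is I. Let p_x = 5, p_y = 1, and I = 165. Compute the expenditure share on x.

share on x = 0.8333

Here 2·5 + 2·1 = 12, giving x* = 27.5 and y* = 27.5.
Expenditure on x: 5·27.5 = 137.5; share = 0.8333.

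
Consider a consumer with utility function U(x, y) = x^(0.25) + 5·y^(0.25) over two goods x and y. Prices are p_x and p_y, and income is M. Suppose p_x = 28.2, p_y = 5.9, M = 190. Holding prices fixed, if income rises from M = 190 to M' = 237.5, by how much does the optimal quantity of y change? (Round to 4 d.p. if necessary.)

Δy* = 7.5281

From the CES first-order condition, (1/5)·(y/x)^(0.75) = p_x/p_y.
Hence y/x = (5·p_x/p_y)^(1/(0.75)), i.e. raised to the 4/3 power.
Substitute y = (y/x)·x into the budget: x* = M/(p_x + p_y·(y/x)).
Numerically y/x = 68.837137, so x* = 190/(28.2 + 5.9·68.837137) = 0.4374 and y* = 68.837137·0.4374 = 30.1125.
At M' = 237.5: y* = 37.6407. Change: 37.6407 − 30.1125 = 7.5281.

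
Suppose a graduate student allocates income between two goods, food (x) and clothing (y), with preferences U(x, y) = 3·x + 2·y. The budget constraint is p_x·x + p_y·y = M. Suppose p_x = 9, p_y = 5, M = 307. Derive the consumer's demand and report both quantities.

x* = 0, y* = 61.4

Linear utility — the consumer picks whichever good has higher MU/price: 3/9 = 0.3333 vs 2/5 = 0.4.
y gives more utility per dollar, so spend all income on y: y* = M/p_y, x* = 0.
Numerically: x* = 0, y* = 61.4.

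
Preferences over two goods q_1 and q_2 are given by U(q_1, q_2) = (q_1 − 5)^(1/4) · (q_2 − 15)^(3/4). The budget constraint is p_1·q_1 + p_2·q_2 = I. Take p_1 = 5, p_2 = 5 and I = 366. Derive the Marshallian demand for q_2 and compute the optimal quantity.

q_2* = 54.9

MRS = (1/3)·(q_2−15)/(q_1−5). Tangency with p_1/p_2 gives q_2−15 = 3·(p_1/p_2)·(q_1−5).
After buying the subsistence bundle (5, 15), a share 0.25 of the remaining income goes to q_1: q_1* = 5 + 0.25·(I − 5p_1 − 15p_2)/p_1.
Discretionary income = 366 − 5·5 − 15·5 = 266; q_2* = 15 + 0.75·266/5 = 54.9.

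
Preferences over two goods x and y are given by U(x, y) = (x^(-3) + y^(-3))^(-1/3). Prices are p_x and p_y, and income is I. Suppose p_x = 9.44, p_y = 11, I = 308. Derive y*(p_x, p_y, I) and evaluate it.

Numerically y/x = 0.962487, so x* = 308/(9.44 + 11·0.962487) = 15.379 and y* = 0.962487·15.379 = 14.8021.

y* = 14.8021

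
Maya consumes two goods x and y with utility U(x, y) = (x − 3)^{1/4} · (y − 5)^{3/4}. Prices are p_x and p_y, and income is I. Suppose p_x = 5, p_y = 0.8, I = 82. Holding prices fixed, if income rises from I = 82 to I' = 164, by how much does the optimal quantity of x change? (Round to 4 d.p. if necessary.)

MRS = (1/3)·(y−5)/(x−3). Tangency with p_x/p_y gives y−5 = 3·(p_x/p_y)·(x−3).
Substituting into the budget: x* = 3 + 0.25·(I − 3·p_x − 5·p_y)/p_x, and y* = 5 + 0.75·(…)/p_y.
Discretionary income = 82 − 3·5 − 5·0.8 = 63; x* = 3 + 0.25·63/5 = 6.15.
At I' = 164: x* = 10.25. Change: 10.25 − 6.15 = 4.1.

Δx* = 4.1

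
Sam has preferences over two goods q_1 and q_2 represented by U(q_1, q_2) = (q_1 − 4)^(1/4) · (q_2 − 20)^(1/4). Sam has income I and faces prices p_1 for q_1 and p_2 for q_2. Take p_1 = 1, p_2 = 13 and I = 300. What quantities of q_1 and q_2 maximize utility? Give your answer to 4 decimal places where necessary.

This is Cobb-Douglas in (q_1−4, q_2−20): tangency gives 0.25·p_2·(q_2−20) = 0.25·p_1·(q_1−4).
Substituting into the budget: q_1* = 4 + 0.5·(I − 4·p_1 − 20·p_2)/p_1, and q_2* = 20 + 0.5·(…)/p_2.
Discretionary income = 300 − 4·1 − 20·13 = 36; q_1* = 4 + 0.5·36/1 = 22; q_2* = 20 + 0.5·36/13 = 21.3846.

q_1* = 22, q_2* = 21.3846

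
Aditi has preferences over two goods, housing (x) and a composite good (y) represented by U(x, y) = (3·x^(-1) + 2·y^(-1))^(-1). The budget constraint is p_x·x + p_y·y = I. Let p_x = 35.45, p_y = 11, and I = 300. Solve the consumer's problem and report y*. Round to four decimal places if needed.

y* = 8.5263

MU_x ∝ 3·x^(-2), MU_y ∝ 2·y^(-2), so MRS = (3/2)·(y/x)^(2) = p_x/p_y.
Solve for the ratio: y/x = [(2/3)·p_x/p_y]^(0.5).
With the ratio pinned down, the budget gives x* = I/(p_x + p_y·(y/x)) and y* = (y/x)·x*.
Numerically y/x = 1.465771, so x* = 300/(35.45 + 11·1.465771) = 5.8169 and y* = 1.465771·5.8169 = 8.5263.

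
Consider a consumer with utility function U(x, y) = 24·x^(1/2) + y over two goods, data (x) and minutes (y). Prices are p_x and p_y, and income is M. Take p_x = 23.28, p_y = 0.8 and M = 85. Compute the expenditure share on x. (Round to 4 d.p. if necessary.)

Set MRS = p_x/p_y: 12·x^(−1/2) = p_x/p_y.
Solve: √x = 12·p_y/p_x, so x*(p_x,p_y) = (12·p_y/p_x)², and y* = (M − p_x·x*)/p_y.
Plugging in: x* = (12·0.8/23.28)² = 0.17, y* = 101.3015.
Expenditure on x: 23.28·0.17 = 3.9588; share = 0.0466.

share on x = 0.0466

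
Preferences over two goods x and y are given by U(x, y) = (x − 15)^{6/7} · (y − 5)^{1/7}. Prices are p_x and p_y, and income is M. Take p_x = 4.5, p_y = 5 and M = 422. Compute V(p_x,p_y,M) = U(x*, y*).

Discretionary income = 422 − 15·4.5 − 5·5 = 329.5; x* = 15 + 6/7·329.5/4.5 = 77.7619; y* = 5 + 1/7·329.5/5 = 14.4143.
Utility at the optimum: U(77.7619, 14.4143) = 47.8624.

V = 47.8624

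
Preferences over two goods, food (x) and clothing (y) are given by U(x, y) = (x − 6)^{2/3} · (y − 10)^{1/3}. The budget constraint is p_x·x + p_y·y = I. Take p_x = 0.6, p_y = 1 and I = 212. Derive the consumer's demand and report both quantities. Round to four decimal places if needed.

x* = 226.4444, y* = 76.1333

Discretionary income = 212 − 6·0.6 − 10·1 = 198.4; x* = 6 + 2/3·198.4/0.6 = 226.4444; y* = 10 + 1/3·198.4/1 = 76.1333.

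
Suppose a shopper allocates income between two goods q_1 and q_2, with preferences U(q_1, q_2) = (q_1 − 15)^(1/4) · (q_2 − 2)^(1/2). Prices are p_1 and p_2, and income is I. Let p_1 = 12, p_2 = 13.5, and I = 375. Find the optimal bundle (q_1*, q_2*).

MRS = (1/2)·(q_2−2)/(q_1−15). Tangency with p_1/p_2 gives q_2−2 = 2·(p_1/p_2)·(q_1−15).
Substituting into the budget: q_1* = 15 + 1/3·(I − 15·p_1 − 2·p_2)/p_1, and q_2* = 2 + 2/3·(…)/p_2.
Discretionary income = 375 − 15·12 − 2·13.5 = 168; q_1* = 15 + 1/3·168/12 = 19.6667; q_2* = 2 + 2/3·168/13.5 = 10.2963.

q_1* = 19.6667, q_2* = 10.2963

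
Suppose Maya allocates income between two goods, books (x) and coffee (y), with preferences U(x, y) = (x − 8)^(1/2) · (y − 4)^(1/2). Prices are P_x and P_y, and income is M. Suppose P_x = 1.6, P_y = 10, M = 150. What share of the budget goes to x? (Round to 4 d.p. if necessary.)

This is Cobb-Douglas in (x−8, y−4): tangency gives 0.5·P_y·(y−4) = 0.5·P_x·(x−8).
After buying the subsistence bundle (8, 4), a share 0.5 of the remaining income goes to x: x* = 8 + 0.5·(M − 8P_x − 4P_y)/P_x.
Discretionary income = 150 − 8·1.6 − 4·10 = 97.2; x* = 8 + 0.5·97.2/1.6 = 38.375; y* = 4 + 0.5·97.2/10 = 8.86.
Expenditure on x: 1.6·38.375 = 61.4; share = 0.4093.

share on x = 0.4093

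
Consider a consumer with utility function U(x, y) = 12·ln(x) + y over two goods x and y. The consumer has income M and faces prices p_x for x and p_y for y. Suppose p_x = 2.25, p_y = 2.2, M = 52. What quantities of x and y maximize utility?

At the given prices: x* = 12·2.2/2.25 = 11.7333, and y* = 11.6364.

x* = 11.7333, y* = 11.6364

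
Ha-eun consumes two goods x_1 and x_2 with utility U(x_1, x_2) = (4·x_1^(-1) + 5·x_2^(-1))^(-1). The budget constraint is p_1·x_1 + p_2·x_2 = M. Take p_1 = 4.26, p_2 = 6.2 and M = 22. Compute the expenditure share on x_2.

share on x_2 = 0.5742

MRS = MU_x_1/MU_x_2 = (4/5)·(x_2/x_1)^(2). Set equal to p_1/p_2.
Solve for the ratio: x_2/x_1 = [(5/4)·p_1/p_2]^(0.5).
Substitute x_2 = (x_2/x_1)·x_1 into the budget: x_1* = M/(p_1 + p_2·(x_2/x_1)).
Numerically x_2/x_1 = 0.926753, so x_1* = 22/(4.26 + 6.2·0.926753) = 2.1987 and x_2* = 0.926753·2.1987 = 2.0377.
Expenditure on x_2: 6.2·2.0377 = 12.6335; share = 0.5742.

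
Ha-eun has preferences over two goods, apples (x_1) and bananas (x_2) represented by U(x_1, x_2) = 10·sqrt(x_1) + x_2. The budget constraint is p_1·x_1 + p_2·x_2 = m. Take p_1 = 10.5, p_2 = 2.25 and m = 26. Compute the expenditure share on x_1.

Utility is quasi-linear in x_2; the FOC for x_1 is 5/√x_1 = p_1/p_2.
Thus x_1* = (5·p_2/p_1)² — independent of m — with the rest of income spent on x_2.
Plugging in: x_1* = (5·2.25/10.5)² = 1.148, x_2* = 6.1984.
Expenditure on x_1: 10.5·1.148 = 12.0536; share = 0.4636.

share on x_1 = 0.4636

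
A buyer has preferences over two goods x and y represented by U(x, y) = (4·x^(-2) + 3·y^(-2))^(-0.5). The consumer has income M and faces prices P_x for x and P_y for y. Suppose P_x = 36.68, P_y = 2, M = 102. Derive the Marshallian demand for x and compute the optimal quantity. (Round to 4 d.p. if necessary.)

From the CES first-order condition, (4/3)·(y/x)^(3) = P_x/P_y.
Solve for the ratio: y/x = [(3/4)·P_x/P_y]^(1/3).
With the ratio pinned down, the budget gives x* = M/(P_x + P_y·(y/x)) and y* = (y/x)·x*.
Numerically y/x = 2.396, so x* = 102/(36.68 + 2·2.396) = 2.4595.

x* = 2.4595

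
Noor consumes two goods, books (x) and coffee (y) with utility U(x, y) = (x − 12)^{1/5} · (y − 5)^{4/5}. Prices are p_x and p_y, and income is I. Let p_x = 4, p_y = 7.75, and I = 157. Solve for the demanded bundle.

x* = 15.5125, y* = 12.2516

This is Cobb-Douglas in (x−12, y−5): tangency gives 0.2·p_y·(y−5) = 0.8·p_x·(x−12).
Substituting into the budget: x* = 12 + 0.2·(I − 12·p_x − 5·p_y)/p_x, and y* = 5 + 0.8·(…)/p_y.
Discretionary income = 157 − 12·4 − 5·7.75 = 70.25; x* = 12 + 0.2·70.25/4 = 15.5125; y* = 5 + 0.8·70.25/7.75 = 12.2516.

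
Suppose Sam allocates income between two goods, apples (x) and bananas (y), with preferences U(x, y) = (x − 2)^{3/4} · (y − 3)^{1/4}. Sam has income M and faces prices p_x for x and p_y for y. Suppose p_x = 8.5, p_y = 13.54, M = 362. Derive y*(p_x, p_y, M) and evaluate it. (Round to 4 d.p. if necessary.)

y* = 8.62

Let x' = x−2, y' = y−3. MRS = 3·y'/x' = p_x/p_y.
Substituting into the budget: x* = 2 + 0.75·(M − 2·p_x − 3·p_y)/p_x, and y* = 3 + 0.25·(…)/p_y.
Discretionary income = 362 − 2·8.5 − 3·13.54 = 304.38; y* = 3 + 0.25·304.38/13.54 = 8.62.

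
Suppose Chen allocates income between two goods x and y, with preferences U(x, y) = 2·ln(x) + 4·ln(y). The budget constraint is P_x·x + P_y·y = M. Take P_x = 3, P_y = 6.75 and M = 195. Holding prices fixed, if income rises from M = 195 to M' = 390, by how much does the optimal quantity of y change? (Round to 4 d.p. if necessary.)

The MRS is (1/2)·y/x. Set MRS = P_x/P_y.
So 2·P_y·y = 4·P_x·x; combined with the budget, a share 1/3 of income goes to x.
Demand: x*(P_x,P_y,M) = 1/3·M/P_x and y* = 2/3·M/P_y.
At P_x=3, P_y=6.75, M=195: y* = 2/3·195/6.75 = 19.2593.
At M' = 390: y* = 38.5185. Change: 38.5185 − 19.2593 = 19.2593.

Δy* = 19.2593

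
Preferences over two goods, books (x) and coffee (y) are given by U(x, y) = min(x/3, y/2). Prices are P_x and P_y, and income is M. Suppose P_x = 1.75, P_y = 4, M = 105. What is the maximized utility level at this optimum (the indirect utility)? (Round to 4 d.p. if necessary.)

V = 7.9245

With perfect complements, no substitution: consume in ratio x:y = 3:2.
Budget: P_x·x + P_y·(2/3)·x = M, so (3·P_x + 2·P_y)·x = 3·M.
Demand: x*(P_x,P_y,M) = 3·M/(3·P_x + 2·P_y), y* = 2·M/(3·P_x + 2·P_y).
Here 3·1.75 + 2·4 = 13.25, giving x* = 23.7736 and y* = 15.8491.
Utility at the optimum: U(23.7736, 15.8491) = 7.9245.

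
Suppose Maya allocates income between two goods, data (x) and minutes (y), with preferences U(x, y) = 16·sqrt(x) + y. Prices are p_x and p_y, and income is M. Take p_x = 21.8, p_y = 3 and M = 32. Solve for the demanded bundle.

x* = 1.212, y* = 1.8593

Thus x* = (8·p_y/p_x)² — independent of M — with the rest of income spent on y.
Plugging in: x* = (8·3/21.8)² = 1.212, y* = 1.8593.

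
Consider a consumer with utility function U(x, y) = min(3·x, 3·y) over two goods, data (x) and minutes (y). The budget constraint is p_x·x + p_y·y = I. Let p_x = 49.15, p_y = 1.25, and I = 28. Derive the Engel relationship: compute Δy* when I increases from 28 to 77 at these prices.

Δy* = 0.9722

Leontief preferences: the optimum is at the kink where x/3 = y/3, i.e. y = x.
Budget: p_x·x + p_y·x = I, so (3·p_x + 3·p_y)·x = 3·I.
Demand: x*(p_x,p_y,I) = 3·I/(3·p_x + 3·p_y), y* = 3·I/(3·p_x + 3·p_y).
Here 3·49.15 + 3·1.25 = 151.2, giving y* = 0.5556.
At I' = 77: y* = 1.5278. Change: 1.5278 − 0.5556 = 0.9722.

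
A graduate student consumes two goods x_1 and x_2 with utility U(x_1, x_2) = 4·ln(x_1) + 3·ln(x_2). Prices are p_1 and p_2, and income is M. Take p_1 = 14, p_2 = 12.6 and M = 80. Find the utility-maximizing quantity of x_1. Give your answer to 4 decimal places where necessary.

At p_1=14, p_2=12.6, M=80: x_1* = 4/7·80/14 = 3.2653.

x_1* = 3.2653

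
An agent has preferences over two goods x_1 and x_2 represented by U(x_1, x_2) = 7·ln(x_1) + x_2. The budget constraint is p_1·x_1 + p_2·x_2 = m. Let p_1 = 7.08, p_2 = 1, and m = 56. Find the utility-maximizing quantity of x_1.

MU_x_1 = 7/x_1, MU_x_2 = 1. Tangency: 7/x_1 = p_1/p_2.
So x_1*(p_1,p_2) = 7·p_2/p_1, independent of income; and x_2* = (m − 7·p_2)/p_2.
At the given prices: x_1* = 7·1/7.08 = 0.9887.

x_1* = 0.9887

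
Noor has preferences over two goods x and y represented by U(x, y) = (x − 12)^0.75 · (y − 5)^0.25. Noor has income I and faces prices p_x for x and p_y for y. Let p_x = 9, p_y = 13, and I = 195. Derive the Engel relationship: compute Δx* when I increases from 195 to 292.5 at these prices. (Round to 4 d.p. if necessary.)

Δx* = 8.125

Substituting into the budget: x* = 12 + 0.75·(I − 12·p_x − 5·p_y)/p_x, and y* = 5 + 0.25·(…)/p_y.
Discretionary income = 195 − 12·9 − 5·13 = 22; x* = 12 + 0.75·22/9 = 13.8333.
At I' = 292.5: x* = 21.9583. Change: 21.9583 − 13.8333 = 8.125.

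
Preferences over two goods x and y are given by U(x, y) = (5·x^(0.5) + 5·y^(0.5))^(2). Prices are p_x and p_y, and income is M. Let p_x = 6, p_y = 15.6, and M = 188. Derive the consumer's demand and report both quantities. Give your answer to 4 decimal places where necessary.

With the ratio pinned down, the budget gives x* = M/(p_x + p_y·(y/x)) and y* = (y/x)·x*.
Numerically y/x = 0.147929, so x* = 188/(6 + 15.6·0.147929) = 22.6296 and y* = 0.147929·22.6296 = 3.3476.

x* = 22.6296, y* = 3.3476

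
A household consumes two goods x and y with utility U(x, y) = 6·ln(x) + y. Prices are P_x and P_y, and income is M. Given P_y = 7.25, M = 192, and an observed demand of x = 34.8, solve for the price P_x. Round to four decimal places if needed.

P_x = 1.25

Set MRS = P_x/P_y: (6/x)/1 = P_x/P_y.
So x*(P_x,P_y) = 6·P_y/P_x, independent of income; and y* = (M − 6·P_y)/P_y.
Set x* = 34.8 in the demand function and solve for P_x: P_x = 1.25.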